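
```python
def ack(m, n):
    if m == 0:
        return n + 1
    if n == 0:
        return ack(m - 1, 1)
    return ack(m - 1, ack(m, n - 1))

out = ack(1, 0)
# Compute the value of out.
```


ack(1, 0)
n == 0: return ack(0, 1)
= ack(0, 1) = 2
= 2


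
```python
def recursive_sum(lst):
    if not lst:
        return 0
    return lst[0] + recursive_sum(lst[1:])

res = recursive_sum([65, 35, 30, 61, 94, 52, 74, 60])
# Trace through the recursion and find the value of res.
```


recursive_sum([65, 35, 30, 61, 94, 52, 74, 60])
= 65 + recursive_sum([35, 30, 61, 94, 52, 74, 60])
= 65 + 35 + recursive_sum([30, 61, 94, 52, 74, 60])
= 65 + 35 + 30 + recursive_sum([61, 94, 52, 74, 60])
= 65 + 35 + 30 + 61 + recursive_sum([94, 52, 74, 60])
= 65 + 35 + 30 + 61 + 94 + recursive_sum([52, 74, 60])
= 65 + 35 + 30 + 61 + 94 + 52 + recursive_sum([74, 60])
= 65 + 35 + 30 + 61 + 94 + 52 + 74 + recursive_sum([60])
= 65 + 35 + 30 + 61 + 94 + 52 + 74 + 60 + recursive_sum([])
= 65 + 35 + 30 + 61 + 94 + 52 + 74 + 60 + 0
= 471


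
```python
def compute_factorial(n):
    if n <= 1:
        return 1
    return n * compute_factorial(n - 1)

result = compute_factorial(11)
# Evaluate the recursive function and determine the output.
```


compute_factorial(11)
= 11 * compute_factorial(10)
= 11 * 10 * compute_factorial(9)
= 11 * 10 * 9 * compute_factorial(8)
= 11 * 10 * 9 * 8 * compute_factorial(7)
= 11 * 10 * 9 * 8 * 7 * compute_factorial(6)
= 11 * 10 * 9 * 8 * 7 * 6 * compute_factorial(5)
= 11 * 10 * 9 * 8 * 7 * 6 * 5 * compute_factorial(4)
= 11 * 10 * 9 * 8 * 7 * 6 * 5 * 4 * compute_factorial(3)
= 11 * 10 * 9 * 8 * 7 * 6 * 5 * 4 * 3 * compute_factorial(2)
= 11 * 10 * 9 * 8 * 7 * 6 * 5 * 4 * 3 * 2 * compute_factorial(1)
= 11 * 10 * 9 * 8 * 7 * 6 * 5 * 4 * 3 * 2 * 1
= 39916800


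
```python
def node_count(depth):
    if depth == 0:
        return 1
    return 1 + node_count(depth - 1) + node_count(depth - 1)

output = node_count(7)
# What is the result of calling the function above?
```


node_count(7)
= 1 + node_count(6) + node_count(6)
= 1 + 2 * node_count(6)
node_count(k) = 2^(k+1) - 1
node_count(0) = 1
node_count(1) = 3
node_count(2) = 7
node_count(3) = 15
node_count(4) = 31
node_count(7) = 2^8 - 1 = 255


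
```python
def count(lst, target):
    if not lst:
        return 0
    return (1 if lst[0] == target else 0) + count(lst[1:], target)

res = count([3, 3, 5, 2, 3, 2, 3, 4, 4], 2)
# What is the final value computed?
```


count([3, 3, 5, 2, 3, 2, 3, 4, 4], 2)
lst[0]=3 != 2: 0 + count([3, 5, 2, 3, 2, 3, 4, 4], 2)
lst[0]=3 != 2: 0 + count([5, 2, 3, 2, 3, 4, 4], 2)
lst[0]=5 != 2: 0 + count([2, 3, 2, 3, 4, 4], 2)
lst[0]=2 == 2: 1 + count([3, 2, 3, 4, 4], 2)
lst[0]=3 != 2: 0 + count([2, 3, 4, 4], 2)
lst[0]=2 == 2: 1 + count([3, 4, 4], 2)
lst[0]=3 != 2: 0 + count([4, 4], 2)
lst[0]=4 != 2: 0 + count([4], 2)
lst[0]=4 != 2: 0 + count([], 2)
= 2


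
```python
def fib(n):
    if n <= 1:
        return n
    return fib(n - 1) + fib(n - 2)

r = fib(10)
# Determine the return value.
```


fib(10)
= fib(9) + fib(8)
= (fib(8) + fib(7)) + fib(8)
Computing bottom-up: fib(0)=0, fib(1)=1, fib(2)=1, fib(3)=2, fib(4)=3, fib(5)=5, fib(6)=8, fib(7)=13, fib(8)=21, fib(9)=34, fib(10)=55
= 55


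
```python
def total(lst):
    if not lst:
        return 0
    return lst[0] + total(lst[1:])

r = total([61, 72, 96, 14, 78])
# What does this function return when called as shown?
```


total([61, 72, 96, 14, 78])
= 61 + total([72, 96, 14, 78])
= 61 + 72 + total([96, 14, 78])
= 61 + 72 + 96 + total([14, 78])
= 61 + 72 + 96 + 14 + total([78])
= 61 + 72 + 96 + 14 + 78 + total([])
= 61 + 72 + 96 + 14 + 78 + 0
= 321


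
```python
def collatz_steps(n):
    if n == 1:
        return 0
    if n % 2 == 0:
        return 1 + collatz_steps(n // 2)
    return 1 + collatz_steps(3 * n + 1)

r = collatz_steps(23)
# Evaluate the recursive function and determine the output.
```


collatz_steps(23)
23 is odd -> 3*23+1 = 70 -> collatz_steps(70)
70 is even -> collatz_steps(35)
35 is odd -> 3*35+1 = 106 -> collatz_steps(106)
106 is even -> collatz_steps(53)
53 is odd -> 3*53+1 = 160 -> collatz_steps(160)
160 is even -> collatz_steps(80)
80 is even -> collatz_steps(40)
40 is even -> collatz_steps(20)
20 is even -> collatz_steps(10)
10 is even -> collatz_steps(5)
5 is odd -> 3*5+1 = 16 -> collatz_steps(16)
16 is even -> collatz_steps(8)
8 is even -> collatz_steps(4)
4 is even -> collatz_steps(2)
2 is even -> collatz_steps(1)
Reached 1 after 15 steps
= 15


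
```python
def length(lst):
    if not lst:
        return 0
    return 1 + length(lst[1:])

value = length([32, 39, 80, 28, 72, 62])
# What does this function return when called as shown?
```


length([32, 39, 80, 28, 72, 62])
= 1 + length([39, 80, 28, 72, 62])
= 1 + 1 + length([80, 28, 72, 62])
= 1 + 1 + 1 + length([28, 72, 62])
= 1 + 1 + 1 + 1 + length([72, 62])
= 1 + 1 + 1 + 1 + 1 + length([62])
= 1 + 1 + 1 + 1 + 1 + 1 + length([])
= 1 + 1 + 1 + 1 + 1 + 1 + 0
= 6


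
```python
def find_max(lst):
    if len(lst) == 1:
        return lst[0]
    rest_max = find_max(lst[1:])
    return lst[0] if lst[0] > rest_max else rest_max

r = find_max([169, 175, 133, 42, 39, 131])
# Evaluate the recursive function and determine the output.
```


find_max([169, 175, 133, 42, 39, 131])
= compare 169 with find_max([175, 133, 42, 39, 131])
= compare 175 with find_max([133, 42, 39, 131])
= compare 133 with find_max([42, 39, 131])
= compare 42 with find_max([39, 131])
= compare 39 with find_max([131])
Base: find_max([131]) = 131
compare 39 with 131: max = 131
compare 42 with 131: max = 131
compare 133 with 131: max = 133
compare 175 with 133: max = 175
compare 169 with 175: max = 175
= 175


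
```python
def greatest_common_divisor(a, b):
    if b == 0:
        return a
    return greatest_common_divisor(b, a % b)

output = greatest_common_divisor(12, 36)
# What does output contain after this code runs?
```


greatest_common_divisor(12, 36)
= greatest_common_divisor(36, 12 % 36) = greatest_common_divisor(36, 12)
= greatest_common_divisor(12, 36 % 12) = greatest_common_divisor(12, 0)
b == 0, return a = 12


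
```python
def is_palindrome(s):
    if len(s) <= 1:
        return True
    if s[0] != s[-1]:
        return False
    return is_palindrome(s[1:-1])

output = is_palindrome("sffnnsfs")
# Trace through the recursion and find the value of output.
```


is_palindrome("sffnnsfs")
"sffnnsfs": s[0]='s' == s[-1]='s' -> is_palindrome("ffnnsf")
"ffnnsf": s[0]='f' == s[-1]='f' -> is_palindrome("fnns")
"fnns": s[0]='f' != s[-1]='s' -> False
= False


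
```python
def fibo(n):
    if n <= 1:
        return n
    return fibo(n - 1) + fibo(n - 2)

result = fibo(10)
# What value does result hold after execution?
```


fibo(10)
= fibo(9) + fibo(8)
= (fibo(8) + fibo(7)) + fibo(8)
Computing bottom-up: fibo(0)=0, fibo(1)=1, fibo(2)=1, fibo(3)=2, fibo(4)=3, fibo(5)=5, fibo(6)=8, fibo(7)=13, fibo(8)=21, fibo(9)=34, fibo(10)=55
= 55


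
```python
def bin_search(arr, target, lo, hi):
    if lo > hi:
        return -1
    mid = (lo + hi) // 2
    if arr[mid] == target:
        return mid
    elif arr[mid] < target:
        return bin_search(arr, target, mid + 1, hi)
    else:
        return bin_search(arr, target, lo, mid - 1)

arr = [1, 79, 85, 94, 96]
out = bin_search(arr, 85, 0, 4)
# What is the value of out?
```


bin_search(arr, 85, 0, 4)
lo=0, hi=4, mid=2, arr[mid]=85
arr[2] == 85, found at index 2
= 2


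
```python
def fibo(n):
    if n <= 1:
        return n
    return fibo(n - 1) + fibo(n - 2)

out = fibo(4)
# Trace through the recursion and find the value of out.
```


fibo(4)
= fibo(3) + fibo(2)
= (fibo(2) + fibo(1)) + fibo(2)
Computing bottom-up: fibo(0)=0, fibo(1)=1, fibo(2)=1, fibo(3)=2, fibo(4)=3
= 3


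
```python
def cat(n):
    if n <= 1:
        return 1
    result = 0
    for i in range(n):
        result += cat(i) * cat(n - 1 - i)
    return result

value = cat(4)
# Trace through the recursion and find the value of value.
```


cat(4)
= sum of cat(i) * cat(4-1-i) for i in 0..3
First compute sub-values bottom-up:
  cat(0) = 1, cat(1) = 1
  cat(2) = 1*1 + 1*1 = 2
  cat(3) = 1*2 + 1*1 + 2*1 = 5
Now cat(4):
  cat(0)*cat(3) = 1*5 = 5
  cat(1)*cat(2) = 1*2 = 2
  cat(2)*cat(1) = 2*1 = 2
  cat(3)*cat(0) = 5*1 = 5
= 5 + 2 + 2 + 5
= 14


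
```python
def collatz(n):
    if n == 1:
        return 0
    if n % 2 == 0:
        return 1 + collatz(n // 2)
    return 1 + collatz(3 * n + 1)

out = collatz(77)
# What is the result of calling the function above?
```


collatz(77)
77 is odd -> 3*77+1 = 232 -> collatz(232)
232 is even -> collatz(116)
116 is even -> collatz(58)
58 is even -> collatz(29)
29 is odd -> 3*29+1 = 88 -> collatz(88)
88 is even -> collatz(44)
44 is even -> collatz(22)
22 is even -> collatz(11)
11 is odd -> 3*11+1 = 34 -> collatz(34)
34 is even -> collatz(17)
17 is odd -> 3*17+1 = 52 -> collatz(52)
52 is even -> collatz(26)
26 is even -> collatz(13)
13 is odd -> 3*13+1 = 40 -> collatz(40)
40 is even -> collatz(20)
20 is even -> collatz(10)
10 is even -> collatz(5)
5 is odd -> 3*5+1 = 16 -> collatz(16)
16 is even -> collatz(8)
8 is even -> collatz(4)
4 is even -> collatz(2)
2 is even -> collatz(1)
Reached 1 after 22 steps
= 22


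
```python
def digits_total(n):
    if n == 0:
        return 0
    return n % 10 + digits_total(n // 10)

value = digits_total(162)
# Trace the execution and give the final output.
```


digits_total(162)
= 2 + digits_total(16)
= 2 + 6 + digits_total(1)
= 2 + 6 + 1 + digits_total(0)
= 2 + 6 + 1 + 0
= 9


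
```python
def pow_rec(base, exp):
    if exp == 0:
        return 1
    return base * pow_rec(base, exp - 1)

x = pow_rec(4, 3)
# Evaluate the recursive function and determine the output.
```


pow_rec(4, 3)
= 4 * pow_rec(4, 2)
= 4 * 4 * pow_rec(4, 1)
= 4 * 4 * 4 * pow_rec(4, 0)
= 4 * 4 * 4 * 1
= 64


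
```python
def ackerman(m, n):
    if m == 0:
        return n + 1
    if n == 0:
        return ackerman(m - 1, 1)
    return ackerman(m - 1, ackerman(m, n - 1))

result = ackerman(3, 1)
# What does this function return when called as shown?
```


ackerman(3, 1)
= ackerman(2, ackerman(3, 0))
First compute ackerman(3, 0) = 5
= ackerman(2, 5)
= 13


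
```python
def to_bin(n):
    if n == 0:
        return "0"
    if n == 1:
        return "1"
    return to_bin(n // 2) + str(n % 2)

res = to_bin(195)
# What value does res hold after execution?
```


to_bin(195)
= to_bin(97) + "1"
= to_bin(48) + "1" + "1"
= to_bin(24) + "0" + "1" + "1"
= to_bin(12) + "0" + "0" + "1" + "1"
= to_bin(6) + "0" + "0" + "0" + "1" + "1"
= to_bin(3) + "0" + "0" + "0" + "0" + "1" + "1"
= to_bin(1) + "1" + "0" + "0" + "0" + "0" + "1" + "1"
= "1" + "1" + "0" + "0" + "0" + "0" + "1" + "1"
= "11000011"


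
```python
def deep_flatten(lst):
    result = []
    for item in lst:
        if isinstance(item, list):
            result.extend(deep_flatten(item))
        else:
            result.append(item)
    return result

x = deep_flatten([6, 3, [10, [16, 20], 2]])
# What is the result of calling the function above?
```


deep_flatten([6, 3, [10, [16, 20], 2]])
Processing each element:
  6 is not a list -> append 6
  3 is not a list -> append 3
  [10, [16, 20], 2] is a list -> deep_flatten recursively -> [10, 16, 20, 2]
= [6, 3, 10, 16, 20, 2]


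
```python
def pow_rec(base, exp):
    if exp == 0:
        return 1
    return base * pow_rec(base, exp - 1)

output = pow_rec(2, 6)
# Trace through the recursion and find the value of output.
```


pow_rec(2, 6)
= 2 * pow_rec(2, 5)
= 2 * 2 * pow_rec(2, 4)
= 2 * 2 * 2 * pow_rec(2, 3)
= 2 * 2 * 2 * 2 * pow_rec(2, 2)
= 2 * 2 * 2 * 2 * 2 * pow_rec(2, 1)
= 2 * 2 * 2 * 2 * 2 * 2 * pow_rec(2, 0)
= 2 * 2 * 2 * 2 * 2 * 2 * 1
= 64


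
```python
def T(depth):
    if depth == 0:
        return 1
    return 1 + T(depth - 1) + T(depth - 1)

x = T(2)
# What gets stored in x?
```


T(2)
= 1 + T(1) + T(1)
= 1 + 2 * T(1)
T(k) = 2^(k+1) - 1
T(0) = 1
T(1) = 3
T(2) = 7
T(2) = 2^3 - 1 = 7


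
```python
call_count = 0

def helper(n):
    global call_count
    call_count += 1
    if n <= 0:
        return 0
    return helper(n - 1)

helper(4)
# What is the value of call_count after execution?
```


helper(4) calls helper(3) calls ... calls helper(0)
Total calls: 4 + 1 (for base case) = 5


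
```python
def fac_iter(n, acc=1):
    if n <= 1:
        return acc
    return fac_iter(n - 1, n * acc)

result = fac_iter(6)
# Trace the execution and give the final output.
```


fac_iter(6, 1)
= fac_iter(5, 6 * 1) = fac_iter(5, 6)
= fac_iter(4, 5 * 6) = fac_iter(4, 30)
= fac_iter(3, 4 * 30) = fac_iter(3, 120)
= fac_iter(2, 3 * 120) = fac_iter(2, 360)
= fac_iter(1, 2 * 360) = fac_iter(1, 720)
n <= 1, return acc = 720


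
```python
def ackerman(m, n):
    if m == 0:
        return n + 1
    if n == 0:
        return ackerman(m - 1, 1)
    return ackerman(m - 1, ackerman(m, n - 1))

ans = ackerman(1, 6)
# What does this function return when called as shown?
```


ackerman(1, 6)
= ackerman(0, ackerman(1, 5))
First compute ackerman(1, 5) = 7
= ackerman(0, 7)
= 8


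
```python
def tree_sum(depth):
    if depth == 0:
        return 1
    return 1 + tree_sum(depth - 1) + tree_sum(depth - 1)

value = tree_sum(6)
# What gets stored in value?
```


tree_sum(6)
= 1 + tree_sum(5) + tree_sum(5)
= 1 + 2 * tree_sum(5)
tree_sum(k) = 2^(k+1) - 1
tree_sum(0) = 1
tree_sum(1) = 3
tree_sum(2) = 7
tree_sum(3) = 15
tree_sum(4) = 31
tree_sum(6) = 2^7 - 1 = 127


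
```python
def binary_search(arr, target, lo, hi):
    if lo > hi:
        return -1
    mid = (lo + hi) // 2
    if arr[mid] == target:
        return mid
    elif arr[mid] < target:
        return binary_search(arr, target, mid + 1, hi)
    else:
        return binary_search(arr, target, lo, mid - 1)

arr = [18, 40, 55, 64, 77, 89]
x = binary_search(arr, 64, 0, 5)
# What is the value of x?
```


binary_search(arr, 64, 0, 5)
lo=0, hi=5, mid=2, arr[mid]=55
55 < 64, search right half
lo=3, hi=5, mid=4, arr[mid]=77
77 > 64, search left half
lo=3, hi=3, mid=3, arr[mid]=64
arr[3] == 64, found at index 3
= 3


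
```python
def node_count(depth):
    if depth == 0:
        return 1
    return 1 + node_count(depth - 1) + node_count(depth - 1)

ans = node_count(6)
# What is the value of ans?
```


node_count(6)
= 1 + node_count(5) + node_count(5)
= 1 + 2 * node_count(5)
node_count(k) = 2^(k+1) - 1
node_count(0) = 1
node_count(1) = 3
node_count(2) = 7
node_count(3) = 15
node_count(4) = 31
node_count(6) = 2^7 - 1 = 127


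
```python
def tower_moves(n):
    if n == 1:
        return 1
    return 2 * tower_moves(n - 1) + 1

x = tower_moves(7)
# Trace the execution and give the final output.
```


tower_moves(7)
= 2 * tower_moves(6) + 1
= 2 * (2 * tower_moves(5) + 1) + 1
= 2 * (2 * (2 * tower_moves(4) + 1) + 1) + 1
= 2 * (2 * (2 * (2 * tower_moves(3) + 1) + 1) + 1) + 1
= 2 * (2 * (2 * (2 * (2 * tower_moves(2) + 1) + 1) + 1) + 1) + 1
= 2 * (2 * (2 * (2 * (2 * (2 * tower_moves(1) + 1) + 1) + 1) + 1) + 1) + 1
Now compute bottom-up:
tower_moves(1) = 1
tower_moves(2) = 2 * 1 + 1 = 3
tower_moves(3) = 2 * 3 + 1 = 7
tower_moves(4) = 2 * 7 + 1 = 15
tower_moves(5) = 2 * 15 + 1 = 31
tower_moves(6) = 2 * 31 + 1 = 63
tower_moves(7) = 2 * 63 + 1 = 127
= 127


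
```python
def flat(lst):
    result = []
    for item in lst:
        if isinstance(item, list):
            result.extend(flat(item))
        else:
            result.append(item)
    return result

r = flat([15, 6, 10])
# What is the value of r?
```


flat([15, 6, 10])
Processing each element:
  15 is not a list -> append 15
  6 is not a list -> append 6
  10 is not a list -> append 10
= [15, 6, 10]


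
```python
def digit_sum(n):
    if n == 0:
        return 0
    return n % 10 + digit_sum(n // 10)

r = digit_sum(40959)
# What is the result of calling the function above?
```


digit_sum(40959)
= 9 + digit_sum(4095)
= 9 + 5 + digit_sum(409)
= 9 + 5 + 9 + digit_sum(40)
= 9 + 5 + 9 + 0 + digit_sum(4)
= 9 + 5 + 9 + 0 + 4 + digit_sum(0)
= 9 + 5 + 9 + 0 + 4 + 0
= 27


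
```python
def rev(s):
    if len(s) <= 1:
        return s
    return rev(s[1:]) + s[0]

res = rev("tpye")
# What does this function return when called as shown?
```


rev("tpye")
= rev("pye") + "t"
= rev("ye") + "p" + "t"
= rev("e") + "y" + "p" + "t"
= "e" + "y" + "p" + "t"
= "eypt"


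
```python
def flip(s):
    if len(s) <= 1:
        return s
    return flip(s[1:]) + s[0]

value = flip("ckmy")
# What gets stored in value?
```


flip("ckmy")
= flip("kmy") + "c"
= flip("my") + "k" + "c"
= flip("y") + "m" + "k" + "c"
= "y" + "m" + "k" + "c"
= "ymkc"


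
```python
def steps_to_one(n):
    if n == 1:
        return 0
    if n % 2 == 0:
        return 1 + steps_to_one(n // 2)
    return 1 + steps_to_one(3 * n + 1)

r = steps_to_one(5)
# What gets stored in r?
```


steps_to_one(5)
5 is odd -> 3*5+1 = 16 -> steps_to_one(16)
16 is even -> steps_to_one(8)
8 is even -> steps_to_one(4)
4 is even -> steps_to_one(2)
2 is even -> steps_to_one(1)
Reached 1 after 5 steps
= 5


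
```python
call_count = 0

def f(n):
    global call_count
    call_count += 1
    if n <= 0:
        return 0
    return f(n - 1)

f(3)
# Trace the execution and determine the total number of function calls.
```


f(3) calls f(2) calls ... calls f(0)
Total calls: 3 + 1 (for base case) = 4


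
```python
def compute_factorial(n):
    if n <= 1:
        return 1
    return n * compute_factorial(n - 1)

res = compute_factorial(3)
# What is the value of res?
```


compute_factorial(3)
= 3 * compute_factorial(2)
= 3 * 2 * compute_factorial(1)
= 3 * 2 * 1
= 6


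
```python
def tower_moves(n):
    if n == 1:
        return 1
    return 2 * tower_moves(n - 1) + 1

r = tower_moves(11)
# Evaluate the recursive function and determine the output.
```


tower_moves(11)
= 2 * tower_moves(10) + 1
= 2 * (2 * tower_moves(9) + 1) + 1
= 2 * (2 * (2 * tower_moves(8) + 1) + 1) + 1
= 2 * (2 * (2 * (2 * tower_moves(7) + 1) + 1) + 1) + 1
= 2 * (2 * (2 * (2 * (2 * tower_moves(6) + 1) + 1) + 1) + 1) + 1
= 2 * (2 * (2 * (2 * (2 * (2 * tower_moves(5) + 1) + 1) + 1) + 1) + 1) + 1
= 2 * (2 * (2 * (2 * (2 * (2 * (2 * tower_moves(4) + 1) + 1) + 1) + 1) + 1) + 1) + 1
= 2 * (2 * (2 * (2 * (2 * (2 * (2 * (2 * tower_moves(3) + 1) + 1) + 1) + 1) + 1) + 1) + 1) + 1
= 2 * (2 * (2 * (2 * (2 * (2 * (2 * (2 * (2 * tower_moves(2) + 1) + 1) + 1) + 1) + 1) + 1) + 1) + 1) + 1
= 2 * (2 * (2 * (2 * (2 * (2 * (2 * (2 * (2 * (2 * tower_moves(1) + 1) + 1) + 1) + 1) + 1) + 1) + 1) + 1) + 1) + 1
Now compute bottom-up:
tower_moves(1) = 1
tower_moves(2) = 2 * 1 + 1 = 3
tower_moves(3) = 2 * 3 + 1 = 7
tower_moves(4) = 2 * 7 + 1 = 15
tower_moves(5) = 2 * 15 + 1 = 31
tower_moves(6) = 2 * 31 + 1 = 63
tower_moves(7) = 2 * 63 + 1 = 127
tower_moves(8) = 2 * 127 + 1 = 255
tower_moves(9) = 2 * 255 + 1 = 511
tower_moves(10) = 2 * 511 + 1 = 1023
tower_moves(11) = 2 * 1023 + 1 = 2047
= 2047


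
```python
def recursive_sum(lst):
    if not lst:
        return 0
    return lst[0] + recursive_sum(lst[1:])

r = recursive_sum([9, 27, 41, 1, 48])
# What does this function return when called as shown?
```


recursive_sum([9, 27, 41, 1, 48])
= 9 + recursive_sum([27, 41, 1, 48])
= 9 + 27 + recursive_sum([41, 1, 48])
= 9 + 27 + 41 + recursive_sum([1, 48])
= 9 + 27 + 41 + 1 + recursive_sum([48])
= 9 + 27 + 41 + 1 + 48 + recursive_sum([])
= 9 + 27 + 41 + 1 + 48 + 0
= 126


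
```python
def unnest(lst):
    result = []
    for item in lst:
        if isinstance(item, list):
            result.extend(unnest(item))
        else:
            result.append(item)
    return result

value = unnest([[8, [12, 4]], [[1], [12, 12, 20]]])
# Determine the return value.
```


unnest([[8, [12, 4]], [[1], [12, 12, 20]]])
Processing each element:
  [8, [12, 4]] is a list -> unnest recursively -> [8, 12, 4]
  [[1], [12, 12, 20]] is a list -> unnest recursively -> [1, 12, 12, 20]
= [8, 12, 4, 1, 12, 12, 20]


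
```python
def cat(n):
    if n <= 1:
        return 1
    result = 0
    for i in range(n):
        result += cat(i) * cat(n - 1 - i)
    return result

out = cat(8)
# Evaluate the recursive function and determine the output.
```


cat(8)
= sum of cat(i) * cat(8-1-i) for i in 0..7
First compute sub-values bottom-up:
  cat(0) = 1, cat(1) = 1
  cat(2) = 1*1 + 1*1 = 2
  cat(3) = 1*2 + 1*1 + 2*1 = 5
  cat(4) = 1*5 + 1*2 + 2*1 + 5*1 = 14
  cat(5) = 1*14 + 1*5 + 2*2 + 5*1 + 14*1 = 42
  cat(6) = 1*42 + 1*14 + 2*5 + 5*2 + 14*1 + 42*1 = 132
  cat(7) = 1*132 + 1*42 + 2*14 + 5*5 + 14*2 + 42*1 + 132*1 = 429
Now cat(8):
  cat(0)*cat(7) = 1*429 = 429
  cat(1)*cat(6) = 1*132 = 132
  cat(2)*cat(5) = 2*42 = 84
  cat(3)*cat(4) = 5*14 = 70
  cat(4)*cat(3) = 14*5 = 70
  cat(5)*cat(2) = 42*2 = 84
  cat(6)*cat(1) = 132*1 = 132
  cat(7)*cat(0) = 429*1 = 429
= 429 + 132 + 84 + 70 + 70 + 84 + 132 + 429
= 1430


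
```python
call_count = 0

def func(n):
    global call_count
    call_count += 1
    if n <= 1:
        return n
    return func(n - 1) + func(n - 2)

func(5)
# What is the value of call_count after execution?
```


func(5) calls func(4) and func(3); each non-base call branches into two more.
Let C(k) = total number of calls made by func(k), including the call to func(k) itself.
Base cases: C(0) = 1, C(1) = 1
Recurrence: C(k) = 1 + C(k-1) + C(k-2)
  C(2) = 1 + C(1) + C(0) = 1 + 1 + 1 = 3
  C(3) = 1 + C(2) + C(1) = 1 + 3 + 1 = 5
  C(4) = 1 + C(3) + C(2) = 1 + 5 + 3 = 9
  C(5) = 1 + C(4) + C(3) = 1 + 9 + 5 = 15
Total calls = C(5) = 15


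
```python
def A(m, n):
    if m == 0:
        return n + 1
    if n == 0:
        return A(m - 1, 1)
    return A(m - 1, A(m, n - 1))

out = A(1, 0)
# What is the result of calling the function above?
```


A(1, 0)
n == 0: return A(0, 1)
= A(0, 1) = 2
= 2


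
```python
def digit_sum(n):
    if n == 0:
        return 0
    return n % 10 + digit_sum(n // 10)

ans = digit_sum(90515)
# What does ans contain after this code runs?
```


digit_sum(90515)
= 5 + digit_sum(9051)
= 5 + 1 + digit_sum(905)
= 5 + 1 + 5 + digit_sum(90)
= 5 + 1 + 5 + 0 + digit_sum(9)
= 5 + 1 + 5 + 0 + 9 + digit_sum(0)
= 5 + 1 + 5 + 0 + 9 + 0
= 20


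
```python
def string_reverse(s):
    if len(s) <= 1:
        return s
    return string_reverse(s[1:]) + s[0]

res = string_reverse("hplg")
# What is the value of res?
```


string_reverse("hplg")
= string_reverse("plg") + "h"
= string_reverse("lg") + "p" + "h"
= string_reverse("g") + "l" + "p" + "h"
= "g" + "l" + "p" + "h"
= "glph"


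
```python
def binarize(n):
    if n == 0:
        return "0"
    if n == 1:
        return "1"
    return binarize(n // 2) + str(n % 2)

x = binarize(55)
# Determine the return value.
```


binarize(55)
= binarize(27) + "1"
= binarize(13) + "1" + "1"
= binarize(6) + "1" + "1" + "1"
= binarize(3) + "0" + "1" + "1" + "1"
= binarize(1) + "1" + "0" + "1" + "1" + "1"
= "1" + "1" + "0" + "1" + "1" + "1"
= "110111"


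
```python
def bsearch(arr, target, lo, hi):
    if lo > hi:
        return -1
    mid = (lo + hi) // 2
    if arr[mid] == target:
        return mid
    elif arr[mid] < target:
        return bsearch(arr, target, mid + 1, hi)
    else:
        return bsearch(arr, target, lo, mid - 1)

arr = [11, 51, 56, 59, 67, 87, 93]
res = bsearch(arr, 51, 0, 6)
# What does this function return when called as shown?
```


bsearch(arr, 51, 0, 6)
lo=0, hi=6, mid=3, arr[mid]=59
59 > 51, search left half
lo=0, hi=2, mid=1, arr[mid]=51
arr[1] == 51, found at index 1
= 1


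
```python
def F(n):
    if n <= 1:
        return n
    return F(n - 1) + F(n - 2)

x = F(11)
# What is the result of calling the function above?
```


F(11)
= F(10) + F(9)
= (F(9) + F(8)) + F(9)
Computing bottom-up: F(0)=0, F(1)=1, F(2)=1, F(3)=2, F(4)=3, F(5)=5, F(6)=8, F(7)=13, F(8)=21, F(9)=34, F(10)=55, F(11)=89
= 89


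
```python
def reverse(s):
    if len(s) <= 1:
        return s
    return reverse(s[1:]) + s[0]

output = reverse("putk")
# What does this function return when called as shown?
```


reverse("putk")
= reverse("utk") + "p"
= reverse("tk") + "u" + "p"
= reverse("k") + "t" + "u" + "p"
= "k" + "t" + "u" + "p"
= "ktup"


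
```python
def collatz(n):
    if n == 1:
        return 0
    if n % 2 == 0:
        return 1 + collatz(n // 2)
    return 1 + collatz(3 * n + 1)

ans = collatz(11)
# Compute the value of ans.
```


collatz(11)
11 is odd -> 3*11+1 = 34 -> collatz(34)
34 is even -> collatz(17)
17 is odd -> 3*17+1 = 52 -> collatz(52)
52 is even -> collatz(26)
26 is even -> collatz(13)
13 is odd -> 3*13+1 = 40 -> collatz(40)
40 is even -> collatz(20)
20 is even -> collatz(10)
10 is even -> collatz(5)
5 is odd -> 3*5+1 = 16 -> collatz(16)
16 is even -> collatz(8)
8 is even -> collatz(4)
4 is even -> collatz(2)
2 is even -> collatz(1)
Reached 1 after 14 steps
= 14


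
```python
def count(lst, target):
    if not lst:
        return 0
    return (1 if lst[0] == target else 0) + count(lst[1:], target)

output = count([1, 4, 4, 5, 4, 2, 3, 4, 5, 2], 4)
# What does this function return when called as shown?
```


count([1, 4, 4, 5, 4, 2, 3, 4, 5, 2], 4)
lst[0]=1 != 4: 0 + count([4, 4, 5, 4, 2, 3, 4, 5, 2], 4)
lst[0]=4 == 4: 1 + count([4, 5, 4, 2, 3, 4, 5, 2], 4)
lst[0]=4 == 4: 1 + count([5, 4, 2, 3, 4, 5, 2], 4)
lst[0]=5 != 4: 0 + count([4, 2, 3, 4, 5, 2], 4)
lst[0]=4 == 4: 1 + count([2, 3, 4, 5, 2], 4)
lst[0]=2 != 4: 0 + count([3, 4, 5, 2], 4)
lst[0]=3 != 4: 0 + count([4, 5, 2], 4)
lst[0]=4 == 4: 1 + count([5, 2], 4)
lst[0]=5 != 4: 0 + count([2], 4)
lst[0]=2 != 4: 0 + count([], 4)
= 4


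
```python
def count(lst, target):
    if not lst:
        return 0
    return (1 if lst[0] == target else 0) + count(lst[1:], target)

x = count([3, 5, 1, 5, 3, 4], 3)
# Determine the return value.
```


count([3, 5, 1, 5, 3, 4], 3)
lst[0]=3 == 3: 1 + count([5, 1, 5, 3, 4], 3)
lst[0]=5 != 3: 0 + count([1, 5, 3, 4], 3)
lst[0]=1 != 3: 0 + count([5, 3, 4], 3)
lst[0]=5 != 3: 0 + count([3, 4], 3)
lst[0]=3 == 3: 1 + count([4], 3)
lst[0]=4 != 3: 0 + count([], 3)
= 2


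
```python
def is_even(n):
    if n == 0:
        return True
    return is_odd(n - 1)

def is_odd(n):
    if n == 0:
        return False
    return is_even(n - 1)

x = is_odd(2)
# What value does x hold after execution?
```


is_odd(2)
= is_even(1)
= is_odd(0)
n == 0: return False
= False


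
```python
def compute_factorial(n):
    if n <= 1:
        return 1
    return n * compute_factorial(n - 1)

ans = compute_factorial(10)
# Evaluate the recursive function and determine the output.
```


compute_factorial(10)
= 10 * compute_factorial(9)
= 10 * 9 * compute_factorial(8)
= 10 * 9 * 8 * compute_factorial(7)
= 10 * 9 * 8 * 7 * compute_factorial(6)
= 10 * 9 * 8 * 7 * 6 * compute_factorial(5)
= 10 * 9 * 8 * 7 * 6 * 5 * compute_factorial(4)
= 10 * 9 * 8 * 7 * 6 * 5 * 4 * compute_factorial(3)
= 10 * 9 * 8 * 7 * 6 * 5 * 4 * 3 * compute_factorial(2)
= 10 * 9 * 8 * 7 * 6 * 5 * 4 * 3 * 2 * compute_factorial(1)
= 10 * 9 * 8 * 7 * 6 * 5 * 4 * 3 * 2 * 1
= 3628800


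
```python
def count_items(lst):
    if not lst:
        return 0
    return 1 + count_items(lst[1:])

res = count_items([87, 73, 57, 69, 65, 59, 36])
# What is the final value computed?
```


count_items([87, 73, 57, 69, 65, 59, 36])
= 1 + count_items([73, 57, 69, 65, 59, 36])
= 1 + 1 + count_items([57, 69, 65, 59, 36])
= 1 + 1 + 1 + count_items([69, 65, 59, 36])
= 1 + 1 + 1 + 1 + count_items([65, 59, 36])
= 1 + 1 + 1 + 1 + 1 + count_items([59, 36])
= 1 + 1 + 1 + 1 + 1 + 1 + count_items([36])
= 1 + 1 + 1 + 1 + 1 + 1 + 1 + count_items([])
= 1 + 1 + 1 + 1 + 1 + 1 + 1 + 0
= 7


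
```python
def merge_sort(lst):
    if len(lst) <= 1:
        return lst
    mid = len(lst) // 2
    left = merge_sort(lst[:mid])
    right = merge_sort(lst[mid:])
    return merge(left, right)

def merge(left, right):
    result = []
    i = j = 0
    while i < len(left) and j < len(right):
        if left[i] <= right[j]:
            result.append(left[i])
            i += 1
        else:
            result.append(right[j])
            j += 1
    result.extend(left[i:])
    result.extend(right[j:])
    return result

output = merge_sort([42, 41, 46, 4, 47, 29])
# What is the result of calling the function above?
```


merge_sort([42, 41, 46, 4, 47, 29])
Split into [42, 41, 46] and [4, 47, 29]
Left sorted: [41, 42, 46]
Right sorted: [4, 29, 47]
Merge [41, 42, 46] and [4, 29, 47]
= [4, 29, 41, 42, 46, 47]


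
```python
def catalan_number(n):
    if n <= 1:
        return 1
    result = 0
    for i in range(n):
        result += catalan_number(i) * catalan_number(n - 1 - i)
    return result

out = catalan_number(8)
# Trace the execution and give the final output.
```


catalan_number(8)
= sum of catalan_number(i) * catalan_number(8-1-i) for i in 0..7
First compute sub-values bottom-up:
  catalan_number(0) = 1, catalan_number(1) = 1
  catalan_number(2) = 1*1 + 1*1 = 2
  catalan_number(3) = 1*2 + 1*1 + 2*1 = 5
  catalan_number(4) = 1*5 + 1*2 + 2*1 + 5*1 = 14
  catalan_number(5) = 1*14 + 1*5 + 2*2 + 5*1 + 14*1 = 42
  catalan_number(6) = 1*42 + 1*14 + 2*5 + 5*2 + 14*1 + 42*1 = 132
  catalan_number(7) = 1*132 + 1*42 + 2*14 + 5*5 + 14*2 + 42*1 + 132*1 = 429
Now catalan_number(8):
  catalan_number(0)*catalan_number(7) = 1*429 = 429
  catalan_number(1)*catalan_number(6) = 1*132 = 132
  catalan_number(2)*catalan_number(5) = 2*42 = 84
  catalan_number(3)*catalan_number(4) = 5*14 = 70
  catalan_number(4)*catalan_number(3) = 14*5 = 70
  catalan_number(5)*catalan_number(2) = 42*2 = 84
  catalan_number(6)*catalan_number(1) = 132*1 = 132
  catalan_number(7)*catalan_number(0) = 429*1 = 429
= 429 + 132 + 84 + 70 + 70 + 84 + 132 + 429
= 1430


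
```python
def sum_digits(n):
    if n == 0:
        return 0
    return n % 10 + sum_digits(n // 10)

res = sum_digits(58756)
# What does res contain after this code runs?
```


sum_digits(58756)
= 6 + sum_digits(5875)
= 6 + 5 + sum_digits(587)
= 6 + 5 + 7 + sum_digits(58)
= 6 + 5 + 7 + 8 + sum_digits(5)
= 6 + 5 + 7 + 8 + 5 + sum_digits(0)
= 6 + 5 + 7 + 8 + 5 + 0
= 31


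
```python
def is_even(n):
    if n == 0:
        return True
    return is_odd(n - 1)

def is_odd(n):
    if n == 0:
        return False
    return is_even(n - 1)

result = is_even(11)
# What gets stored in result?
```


is_even(11)
= is_odd(10)
= is_even(9)
= is_odd(8)
= is_even(7)
= is_odd(6)
= is_even(5)
= is_odd(4)
= is_even(3)
= is_odd(2)
= is_even(1)
= is_odd(0)
n == 0: return False
= False


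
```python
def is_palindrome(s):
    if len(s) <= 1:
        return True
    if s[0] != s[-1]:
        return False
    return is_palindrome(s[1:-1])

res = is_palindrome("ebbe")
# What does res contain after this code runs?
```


is_palindrome("ebbe")
"ebbe": s[0]='e' == s[-1]='e' -> is_palindrome("bb")
"bb": s[0]='b' == s[-1]='b' -> is_palindrome("")
"": len <= 1 -> True
= True


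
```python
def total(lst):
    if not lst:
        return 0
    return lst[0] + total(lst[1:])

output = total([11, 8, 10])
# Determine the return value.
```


total([11, 8, 10])
= 11 + total([8, 10])
= 11 + 8 + total([10])
= 11 + 8 + 10 + total([])
= 11 + 8 + 10 + 0
= 29


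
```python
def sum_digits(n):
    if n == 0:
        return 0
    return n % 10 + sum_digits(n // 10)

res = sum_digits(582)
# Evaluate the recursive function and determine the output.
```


sum_digits(582)
= 2 + sum_digits(58)
= 2 + 8 + sum_digits(5)
= 2 + 8 + 5 + sum_digits(0)
= 2 + 8 + 5 + 0
= 15


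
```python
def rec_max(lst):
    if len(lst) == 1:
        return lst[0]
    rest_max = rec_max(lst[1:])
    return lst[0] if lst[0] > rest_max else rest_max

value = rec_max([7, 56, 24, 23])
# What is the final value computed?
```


rec_max([7, 56, 24, 23])
= compare 7 with rec_max([56, 24, 23])
= compare 56 with rec_max([24, 23])
= compare 24 with rec_max([23])
Base: rec_max([23]) = 23
compare 24 with 23: max = 24
compare 56 with 24: max = 56
compare 7 with 56: max = 56
= 56


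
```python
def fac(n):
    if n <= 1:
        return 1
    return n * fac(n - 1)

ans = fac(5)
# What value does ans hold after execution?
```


fac(5)
= 5 * fac(4)
= 5 * 4 * fac(3)
= 5 * 4 * 3 * fac(2)
= 5 * 4 * 3 * 2 * fac(1)
= 5 * 4 * 3 * 2 * 1
= 120


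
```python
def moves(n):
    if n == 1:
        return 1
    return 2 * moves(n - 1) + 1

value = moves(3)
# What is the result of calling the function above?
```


moves(3)
= 2 * moves(2) + 1
= 2 * (2 * moves(1) + 1) + 1
Now compute bottom-up:
moves(1) = 1
moves(2) = 2 * 1 + 1 = 3
moves(3) = 2 * 3 + 1 = 7
= 7


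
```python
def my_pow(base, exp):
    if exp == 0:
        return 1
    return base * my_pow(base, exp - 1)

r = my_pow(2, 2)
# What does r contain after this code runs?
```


my_pow(2, 2)
= 2 * my_pow(2, 1)
= 2 * 2 * my_pow(2, 0)
= 2 * 2 * 1
= 4


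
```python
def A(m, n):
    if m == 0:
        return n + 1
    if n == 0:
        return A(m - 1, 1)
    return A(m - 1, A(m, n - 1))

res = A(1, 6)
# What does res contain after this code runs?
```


A(1, 6)
= A(0, A(1, 5))
First compute A(1, 5) = 7
= A(0, 7)
= 8


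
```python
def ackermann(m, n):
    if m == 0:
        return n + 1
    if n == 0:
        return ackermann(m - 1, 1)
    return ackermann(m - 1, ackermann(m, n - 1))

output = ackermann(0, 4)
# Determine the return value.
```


ackermann(0, 4)
m == 0: return 4 + 1 = 5
= 5


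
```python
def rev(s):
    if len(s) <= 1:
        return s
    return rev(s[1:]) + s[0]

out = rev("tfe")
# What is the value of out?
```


rev("tfe")
= rev("fe") + "t"
= rev("e") + "f" + "t"
= "e" + "f" + "t"
= "eft"


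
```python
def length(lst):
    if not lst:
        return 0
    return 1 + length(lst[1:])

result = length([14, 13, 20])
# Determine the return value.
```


length([14, 13, 20])
= 1 + length([13, 20])
= 1 + 1 + length([20])
= 1 + 1 + 1 + length([])
= 1 + 1 + 1 + 0
= 3


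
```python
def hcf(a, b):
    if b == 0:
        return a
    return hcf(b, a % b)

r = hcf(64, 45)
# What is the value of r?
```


hcf(64, 45)
= hcf(45, 64 % 45) = hcf(45, 19)
= hcf(19, 45 % 19) = hcf(19, 7)
= hcf(7, 19 % 7) = hcf(7, 5)
= hcf(5, 7 % 5) = hcf(5, 2)
= hcf(2, 5 % 2) = hcf(2, 1)
= hcf(1, 2 % 1) = hcf(1, 0)
b == 0, return a = 1


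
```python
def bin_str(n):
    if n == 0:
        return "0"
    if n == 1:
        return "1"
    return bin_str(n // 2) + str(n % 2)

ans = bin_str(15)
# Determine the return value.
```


bin_str(15)
= bin_str(7) + "1"
= bin_str(3) + "1" + "1"
= bin_str(1) + "1" + "1" + "1"
= "1" + "1" + "1" + "1"
= "1111"


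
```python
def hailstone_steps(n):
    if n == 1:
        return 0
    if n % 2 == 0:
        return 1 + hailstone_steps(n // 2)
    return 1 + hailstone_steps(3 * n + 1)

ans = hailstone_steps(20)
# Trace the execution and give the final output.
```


hailstone_steps(20)
20 is even -> hailstone_steps(10)
10 is even -> hailstone_steps(5)
5 is odd -> 3*5+1 = 16 -> hailstone_steps(16)
16 is even -> hailstone_steps(8)
8 is even -> hailstone_steps(4)
4 is even -> hailstone_steps(2)
2 is even -> hailstone_steps(1)
Reached 1 after 7 steps
= 7


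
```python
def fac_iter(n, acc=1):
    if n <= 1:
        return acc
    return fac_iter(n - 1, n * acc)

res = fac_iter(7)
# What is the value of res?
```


fac_iter(7, 1)
= fac_iter(6, 7 * 1) = fac_iter(6, 7)
= fac_iter(5, 6 * 7) = fac_iter(5, 42)
= fac_iter(4, 5 * 42) = fac_iter(4, 210)
= fac_iter(3, 4 * 210) = fac_iter(3, 840)
= fac_iter(2, 3 * 840) = fac_iter(2, 2520)
= fac_iter(1, 2 * 2520) = fac_iter(1, 5040)
n <= 1, return acc = 5040


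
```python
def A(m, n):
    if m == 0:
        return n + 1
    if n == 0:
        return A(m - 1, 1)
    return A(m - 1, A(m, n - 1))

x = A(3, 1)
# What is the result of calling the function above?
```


A(3, 1)
= A(2, A(3, 0))
First compute A(3, 0) = 5
= A(2, 5)
= 13


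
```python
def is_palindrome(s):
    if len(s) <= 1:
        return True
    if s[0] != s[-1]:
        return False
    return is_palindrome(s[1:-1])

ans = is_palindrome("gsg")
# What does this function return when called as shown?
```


is_palindrome("gsg")
"gsg": s[0]='g' == s[-1]='g' -> is_palindrome("s")
"s": len <= 1 -> True
= True


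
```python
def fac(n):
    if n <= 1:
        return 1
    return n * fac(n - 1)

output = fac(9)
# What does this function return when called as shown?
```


fac(9)
= 9 * fac(8)
= 9 * 8 * fac(7)
= 9 * 8 * 7 * fac(6)
= 9 * 8 * 7 * 6 * fac(5)
= 9 * 8 * 7 * 6 * 5 * fac(4)
= 9 * 8 * 7 * 6 * 5 * 4 * fac(3)
= 9 * 8 * 7 * 6 * 5 * 4 * 3 * fac(2)
= 9 * 8 * 7 * 6 * 5 * 4 * 3 * 2 * fac(1)
= 9 * 8 * 7 * 6 * 5 * 4 * 3 * 2 * 1
= 362880


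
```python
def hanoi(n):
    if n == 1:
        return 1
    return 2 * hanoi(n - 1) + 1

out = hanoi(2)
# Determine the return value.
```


hanoi(2)
= 2 * hanoi(1) + 1
Now compute bottom-up:
hanoi(1) = 1
hanoi(2) = 2 * 1 + 1 = 3
= 3


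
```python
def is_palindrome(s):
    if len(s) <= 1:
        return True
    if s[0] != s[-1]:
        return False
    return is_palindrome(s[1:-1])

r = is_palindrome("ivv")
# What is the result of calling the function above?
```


is_palindrome("ivv")
"ivv": s[0]='i' != s[-1]='v' -> False
= False


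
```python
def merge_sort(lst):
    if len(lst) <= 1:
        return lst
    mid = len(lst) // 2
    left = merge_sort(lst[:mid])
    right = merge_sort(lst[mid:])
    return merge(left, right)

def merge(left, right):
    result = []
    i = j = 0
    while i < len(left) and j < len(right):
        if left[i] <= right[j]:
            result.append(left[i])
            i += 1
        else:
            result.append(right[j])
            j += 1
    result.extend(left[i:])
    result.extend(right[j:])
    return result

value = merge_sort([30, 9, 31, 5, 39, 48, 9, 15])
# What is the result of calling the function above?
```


merge_sort([30, 9, 31, 5, 39, 48, 9, 15])
Split into [30, 9, 31, 5] and [39, 48, 9, 15]
Left sorted: [5, 9, 30, 31]
Right sorted: [9, 15, 39, 48]
Merge [5, 9, 30, 31] and [9, 15, 39, 48]
= [5, 9, 9, 15, 30, 31, 39, 48]


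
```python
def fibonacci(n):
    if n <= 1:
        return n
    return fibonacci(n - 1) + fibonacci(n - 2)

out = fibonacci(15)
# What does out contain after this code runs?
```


fibonacci(15)
= fibonacci(14) + fibonacci(13)
= (fibonacci(13) + fibonacci(12)) + fibonacci(13)
Computing bottom-up: fibonacci(0)=0, fibonacci(1)=1, fibonacci(2)=1, fibonacci(3)=2, fibonacci(4)=3, fibonacci(5)=5, fibonacci(6)=8, fibonacci(7)=13, fibonacci(8)=21, fibonacci(9)=34, fibonacci(10)=55, fibonacci(11)=89, fibonacci(12)=144, fibonacci(13)=233, fibonacci(14)=377, fibonacci(15)=610
= 610


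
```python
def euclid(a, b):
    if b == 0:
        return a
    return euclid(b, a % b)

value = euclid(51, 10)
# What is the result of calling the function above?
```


euclid(51, 10)
= euclid(10, 51 % 10) = euclid(10, 1)
= euclid(1, 10 % 1) = euclid(1, 0)
b == 0, return a = 1


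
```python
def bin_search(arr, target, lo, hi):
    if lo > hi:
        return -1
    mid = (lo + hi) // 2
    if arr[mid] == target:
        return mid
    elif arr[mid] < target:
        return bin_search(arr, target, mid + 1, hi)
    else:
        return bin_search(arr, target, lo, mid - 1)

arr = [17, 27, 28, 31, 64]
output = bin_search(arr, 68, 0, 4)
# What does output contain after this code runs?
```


bin_search(arr, 68, 0, 4)
lo=0, hi=4, mid=2, arr[mid]=28
28 < 68, search right half
lo=3, hi=4, mid=3, arr[mid]=31
31 < 68, search right half
lo=4, hi=4, mid=4, arr[mid]=64
64 < 68, search right half
lo > hi, target not found, return -1
= -1


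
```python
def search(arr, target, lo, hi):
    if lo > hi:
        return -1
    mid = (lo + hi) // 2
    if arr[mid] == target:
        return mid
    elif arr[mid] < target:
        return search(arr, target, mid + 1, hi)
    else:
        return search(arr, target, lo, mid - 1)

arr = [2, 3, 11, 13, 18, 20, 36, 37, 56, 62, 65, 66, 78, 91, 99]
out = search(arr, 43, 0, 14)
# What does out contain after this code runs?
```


search(arr, 43, 0, 14)
lo=0, hi=14, mid=7, arr[mid]=37
37 < 43, search right half
lo=8, hi=14, mid=11, arr[mid]=66
66 > 43, search left half
lo=8, hi=10, mid=9, arr[mid]=62
62 > 43, search left half
lo=8, hi=8, mid=8, arr[mid]=56
56 > 43, search left half
lo > hi, target not found, return -1
= -1
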